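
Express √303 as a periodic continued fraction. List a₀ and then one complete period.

[17; 2, 2, 5, 2, 2, 34]

a₀ = ⌊√303⌋ = 17.
With m₀=0, d₀=1 and mₖ₊₁ = dₖaₖ − mₖ, dₖ₊₁ = (n − mₖ₊₁²)/dₖ, aₖ₊₁ = ⌊(a₀+mₖ₊₁)/dₖ₊₁⌋:
  k=1: m=17, d=14, a=2
  k=2: m=11, d=13, a=2
  k=3: m=15, d=6, a=5
  k=4: m=15, d=13, a=2
  k=5: m=11, d=14, a=2
  k=6: m=17, d=1, a=34
d=1 and a=2a₀=34 at k=6, so the next step gives (m, d) = (17, 14) again — its k=1 value — and the period has length 6.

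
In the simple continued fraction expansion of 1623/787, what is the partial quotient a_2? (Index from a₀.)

16

1623 = 2·787 + 49   →  a_0 = 2
787 = 16·49 + 3   →  a_1 = 16
49 = 16·3 + 1   →  a_2 = 16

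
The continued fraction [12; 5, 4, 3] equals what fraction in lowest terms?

829/68

Fold from the inside: start with 3/1.
  4 + 1/3 = 13/3
  5 + 3/13 = 68/13
  12 + 13/68 = 829/68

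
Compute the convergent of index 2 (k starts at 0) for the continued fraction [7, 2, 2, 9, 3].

37/5

Using pₖ = aₖpₖ₋₁ + pₖ₋₂, qₖ = aₖqₖ₋₁ + qₖ₋₂ (with p₋₁=1, p₋₂=0, q₋₁=0, q₋₂=1):
  k=0: a=7, p=7, q=1
  k=1: a=2, p=15, q=2
  k=2: a=2, p=37, q=5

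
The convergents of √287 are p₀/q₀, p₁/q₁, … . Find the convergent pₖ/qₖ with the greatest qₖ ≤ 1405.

9775/577

√287 = [16; 1, 15, 1, 32, …] (period length 4).
Convergents:
  p_0/q_0 = 16/1
  p_1/q_1 = 17/1
  p_2/q_2 = 271/16
  p_3/q_3 = 288/17
  p_4/q_4 = 9487/560
  p_5/q_5 = 9775/577
  p_6/q_6 = 156112/9215
q_5 = 577 ≤ 1405 < 9215 = q_6, so the answer is 9775/577.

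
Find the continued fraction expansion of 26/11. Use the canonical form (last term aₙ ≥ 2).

26 = 2·11 + 4
11 = 2·4 + 3
4 = 1·3 + 1
3 = 3·1 + 0  (stop)
So 26/11 = [2; 2, 1, 3].

[2; 2, 1, 3]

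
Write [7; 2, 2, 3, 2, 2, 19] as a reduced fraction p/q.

13665/1844

Using pₖ = aₖpₖ₋₁ + pₖ₋₂ and qₖ = aₖqₖ₋₁ + qₖ₋₂:
  k=0: a=7, p=7, q=1
  k=1: a=2, p=15, q=2
  k=2: a=2, p=37, q=5
  k=3: a=3, p=126, q=17
  k=4: a=2, p=289, q=39
  k=5: a=2, p=704, q=95
  k=6: a=19, p=13665, q=1844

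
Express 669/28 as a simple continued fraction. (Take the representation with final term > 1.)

[23; 1, 8, 3]

669 = 23·28 + 25
28 = 1·25 + 3
25 = 8·3 + 1
3 = 3·1 + 0  (stop)
So 669/28 = [23; 1, 8, 3].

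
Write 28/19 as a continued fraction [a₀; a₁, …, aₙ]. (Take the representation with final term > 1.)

28 = 1*19 + 9
19 = 2*9 + 1
9 = 9*1 + 0  (stop)
So 28/19 = [1; 2, 9].

[1; 2, 9]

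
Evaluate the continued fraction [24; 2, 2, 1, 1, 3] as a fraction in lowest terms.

Fold from the inside: start with 3/1.
  1 + 1/3 = 4/3
  1 + 3/4 = 7/4
  2 + 4/7 = 18/7
  2 + 7/18 = 43/18
  24 + 18/43 = 1050/43

1050/43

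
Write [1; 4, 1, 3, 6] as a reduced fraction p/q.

144/119

Fold from the inside: start with 6/1.
  3 + 1/6 = 19/6
  1 + 6/19 = 25/19
  4 + 19/25 = 119/25
  1 + 25/119 = 144/119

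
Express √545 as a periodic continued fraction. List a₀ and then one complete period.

[23; 2, 1, 8, 1, 2, 46]

a₀ = ⌊√545⌋ = 23.
With m₀=0, d₀=1 and mₖ₊₁ = dₖaₖ − mₖ, dₖ₊₁ = (n − mₖ₊₁²)/dₖ, aₖ₊₁ = ⌊(a₀+mₖ₊₁)/dₖ₊₁⌋:
  k=1: m=23, d=16, a=2
  k=2: m=9, d=29, a=1
  k=3: m=20, d=5, a=8
  k=4: m=20, d=29, a=1
  k=5: m=9, d=16, a=2
  k=6: m=23, d=1, a=46
d=1 and a=2a₀=46 at k=6, so the next step gives (m, d) = (23, 16) again — its k=1 value — and the period has length 6.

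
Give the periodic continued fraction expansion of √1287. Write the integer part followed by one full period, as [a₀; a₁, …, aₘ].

a₀ = ⌊√1287⌋ = 35.
With m₀=0, d₀=1 and mₖ₊₁ = dₖaₖ − mₖ, dₖ₊₁ = (n − mₖ₊₁²)/dₖ, aₖ₊₁ = ⌊(a₀+mₖ₊₁)/dₖ₊₁⌋:
  k=1: m=35, d=62, a=1
  k=2: m=27, d=9, a=6
  k=3: m=27, d=62, a=1
  k=4: m=35, d=1, a=70
d=1 and a=2a₀=70 at k=4, so the next step gives (m, d) = (35, 62) again — its k=1 value — and the period has length 4.

[35; 1, 6, 1, 70]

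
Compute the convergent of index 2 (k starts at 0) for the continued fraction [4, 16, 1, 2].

69/17

Using pₖ = aₖpₖ₋₁ + pₖ₋₂, qₖ = aₖqₖ₋₁ + qₖ₋₂ (with p₋₁=1, p₋₂=0, q₋₁=0, q₋₂=1):
  k=0: a=4, p=4, q=1
  k=1: a=16, p=65, q=16
  k=2: a=1, p=69, q=17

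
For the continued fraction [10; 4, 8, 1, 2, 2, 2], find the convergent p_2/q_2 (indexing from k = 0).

338/33

Using pₖ = aₖpₖ₋₁ + pₖ₋₂, qₖ = aₖqₖ₋₁ + qₖ₋₂ (with p₋₁=1, p₋₂=0, q₋₁=0, q₋₂=1):
  k=0: a=10, p=10, q=1
  k=1: a=4, p=41, q=4
  k=2: a=8, p=338, q=33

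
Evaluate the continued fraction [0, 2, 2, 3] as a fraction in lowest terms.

7/17

Using pₖ = aₖpₖ₋₁ + pₖ₋₂ and qₖ = aₖqₖ₋₁ + qₖ₋₂:
  k=0: a=0, p=0, q=1
  k=1: a=2, p=1, q=2
  k=2: a=2, p=2, q=5
  k=3: a=3, p=7, q=17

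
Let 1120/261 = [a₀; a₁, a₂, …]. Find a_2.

1120 = 4·261 + 76   →  a_0 = 4
261 = 3·76 + 33   →  a_1 = 3
76 = 2·33 + 10   →  a_2 = 2

2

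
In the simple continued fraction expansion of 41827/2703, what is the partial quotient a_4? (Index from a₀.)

2

41827 = 15·2703 + 1282   →  a_0 = 15
2703 = 2·1282 + 139   →  a_1 = 2
1282 = 9·139 + 31   →  a_2 = 9
139 = 4·31 + 15   →  a_3 = 4
31 = 2·15 + 1   →  a_4 = 2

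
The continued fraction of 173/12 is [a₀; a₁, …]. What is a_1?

2

173 = 14·12 + 5   →  a_0 = 14
12 = 2·5 + 2   →  a_1 = 2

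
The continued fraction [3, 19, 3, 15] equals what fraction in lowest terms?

Using pₖ = aₖpₖ₋₁ + pₖ₋₂ and qₖ = aₖqₖ₋₁ + qₖ₋₂:
  k=0: a=3, p=3, q=1
  k=1: a=19, p=58, q=19
  k=2: a=3, p=177, q=58
  k=3: a=15, p=2713, q=889

2713/889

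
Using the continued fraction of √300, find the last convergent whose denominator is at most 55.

√300 = [17; 3, 8, 3, 34, …] (period length 4).
Convergents:
  p_0/q_0 = 17/1
  p_1/q_1 = 52/3
  p_2/q_2 = 433/25
  p_3/q_3 = 1351/78
q_2 = 25 ≤ 55 < 78 = q_3, so the answer is 433/25.

433/25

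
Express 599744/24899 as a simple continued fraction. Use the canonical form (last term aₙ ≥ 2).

599744 = 24×24899 + 2168
24899 = 11×2168 + 1051
2168 = 2×1051 + 66
1051 = 15×66 + 61
66 = 1×61 + 5
61 = 12×5 + 1
5 = 5×1 + 0  (stop)
So 599744/24899 = [24; 11, 2, 15, 1, 12, 5].

[24; 11, 2, 15, 1, 12, 5]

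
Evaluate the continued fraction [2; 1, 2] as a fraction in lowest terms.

8/3

Using pₖ = aₖpₖ₋₁ + pₖ₋₂ and qₖ = aₖqₖ₋₁ + qₖ₋₂:
  k=0: a=2, p=2, q=1
  k=1: a=1, p=3, q=1
  k=2: a=2, p=8, q=3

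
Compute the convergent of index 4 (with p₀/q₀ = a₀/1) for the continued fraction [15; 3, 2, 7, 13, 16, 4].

Using pₖ = aₖpₖ₋₁ + pₖ₋₂, qₖ = aₖqₖ₋₁ + qₖ₋₂ (with p₋₁=1, p₋₂=0, q₋₁=0, q₋₂=1):
  k=0: a=15, p=15, q=1
  k=1: a=3, p=46, q=3
  k=2: a=2, p=107, q=7
  k=3: a=7, p=795, q=52
  k=4: a=13, p=10442, q=683

10442/683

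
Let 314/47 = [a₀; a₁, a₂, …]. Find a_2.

2

314 = 6·47 + 32   →  a_0 = 6
47 = 1·32 + 15   →  a_1 = 1
32 = 2·15 + 2   →  a_2 = 2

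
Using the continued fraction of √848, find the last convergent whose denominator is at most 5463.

√848 = [29; 8, 3, 3, 3, 8, 58, …] (period length 6).
Convergents:
  p_0/q_0 = 29/1
  p_1/q_1 = 233/8
  p_2/q_2 = 728/25
  p_3/q_3 = 2417/83
  p_4/q_4 = 7979/274
  p_5/q_5 = 66249/2275
  p_6/q_6 = 3850421/132224
q_5 = 2275 ≤ 5463 < 132224 = q_6, so the answer is 66249/2275.

66249/2275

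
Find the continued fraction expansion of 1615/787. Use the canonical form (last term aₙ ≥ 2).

1615 = 2·787 + 41
787 = 19·41 + 8
41 = 5·8 + 1
8 = 8·1 + 0  (stop)
So 1615/787 = [2; 19, 5, 8].

[2; 19, 5, 8]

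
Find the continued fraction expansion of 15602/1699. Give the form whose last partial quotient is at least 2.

[9; 5, 2, 6, 3, 1, 5]

15602 = 9×1699 + 311
1699 = 5×311 + 144
311 = 2×144 + 23
144 = 6×23 + 6
23 = 3×6 + 5
6 = 1×5 + 1
5 = 5×1 + 0  (stop)
So 15602/1699 = [9; 5, 2, 6, 3, 1, 5].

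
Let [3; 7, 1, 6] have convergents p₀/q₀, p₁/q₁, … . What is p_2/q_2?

Using pₖ = aₖpₖ₋₁ + pₖ₋₂, qₖ = aₖqₖ₋₁ + qₖ₋₂ (with p₋₁=1, p₋₂=0, q₋₁=0, q₋₂=1):
  k=0: a=3, p=3, q=1
  k=1: a=7, p=22, q=7
  k=2: a=1, p=25, q=8

25/8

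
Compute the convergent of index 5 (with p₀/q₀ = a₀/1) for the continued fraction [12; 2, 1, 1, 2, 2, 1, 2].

Using pₖ = aₖpₖ₋₁ + pₖ₋₂, qₖ = aₖqₖ₋₁ + qₖ₋₂ (with p₋₁=1, p₋₂=0, q₋₁=0, q₋₂=1):
  k=0: a=12, p=12, q=1
  k=1: a=2, p=25, q=2
  k=2: a=1, p=37, q=3
  k=3: a=1, p=62, q=5
  k=4: a=2, p=161, q=13
  k=5: a=2, p=384, q=31

384/31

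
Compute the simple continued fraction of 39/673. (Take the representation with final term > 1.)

39 = 0×673 + 39
673 = 17×39 + 10
39 = 3×10 + 9
10 = 1×9 + 1
9 = 9×1 + 0  (stop)
So 39/673 = [0; 17, 3, 1, 9].

[0; 17, 3, 1, 9]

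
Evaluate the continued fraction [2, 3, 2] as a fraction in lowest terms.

16/7

Fold from the inside: start with 2/1.
  3 + 1/2 = 7/2
  2 + 2/7 = 16/7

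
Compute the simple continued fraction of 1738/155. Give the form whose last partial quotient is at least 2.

1738 = 11·155 + 33
155 = 4·33 + 23
33 = 1·23 + 10
23 = 2·10 + 3
10 = 3·3 + 1
3 = 3·1 + 0  (stop)
So 1738/155 = [11; 4, 1, 2, 3, 3].

[11; 4, 1, 2, 3, 3]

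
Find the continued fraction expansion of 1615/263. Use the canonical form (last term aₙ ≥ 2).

1615 = 6×263 + 37
263 = 7×37 + 4
37 = 9×4 + 1
4 = 4×1 + 0  (stop)
So 1615/263 = [6; 7, 9, 4].

[6; 7, 9, 4]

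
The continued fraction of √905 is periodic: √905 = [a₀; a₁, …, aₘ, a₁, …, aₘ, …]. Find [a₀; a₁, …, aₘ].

a₀ = ⌊√905⌋ = 30.
With m₀=0, d₀=1 and mₖ₊₁ = dₖaₖ − mₖ, dₖ₊₁ = (n − mₖ₊₁²)/dₖ, aₖ₊₁ = ⌊(a₀+mₖ₊₁)/dₖ₊₁⌋:
  k=1: m=30, d=5, a=12
  k=2: m=30, d=1, a=60
d=1 and a=2a₀=60 at k=2, so the next step gives (m, d) = (30, 5) again — its k=1 value — and the period has length 2.

[30; 12, 60]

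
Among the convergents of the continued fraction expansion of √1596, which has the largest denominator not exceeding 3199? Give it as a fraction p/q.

63880/1599

√1596 = [39; 1, 18, 1, 78, …] (period length 4).
Convergents:
  p_0/q_0 = 39/1
  p_1/q_1 = 40/1
  p_2/q_2 = 759/19
  p_3/q_3 = 799/20
  p_4/q_4 = 63081/1579
  p_5/q_5 = 63880/1599
  p_6/q_6 = 1212921/30361
q_5 = 1599 ≤ 3199 < 30361 = q_6, so the answer is 63880/1599.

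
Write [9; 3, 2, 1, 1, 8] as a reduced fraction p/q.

Using pₖ = aₖpₖ₋₁ + pₖ₋₂ and qₖ = aₖqₖ₋₁ + qₖ₋₂:
  k=0: a=9, p=9, q=1
  k=1: a=3, p=28, q=3
  k=2: a=2, p=65, q=7
  k=3: a=1, p=93, q=10
  k=4: a=1, p=158, q=17
  k=5: a=8, p=1357, q=146

1357/146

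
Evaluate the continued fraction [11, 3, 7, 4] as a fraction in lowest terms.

1030/91

Using pₖ = aₖpₖ₋₁ + pₖ₋₂ and qₖ = aₖqₖ₋₁ + qₖ₋₂:
  k=0: a=11, p=11, q=1
  k=1: a=3, p=34, q=3
  k=2: a=7, p=249, q=22
  k=3: a=4, p=1030, q=91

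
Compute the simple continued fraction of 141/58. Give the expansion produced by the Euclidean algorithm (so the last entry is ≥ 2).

141 = 2·58 + 25
58 = 2·25 + 8
25 = 3·8 + 1
8 = 8·1 + 0  (stop)
So 141/58 = [2; 2, 3, 8].

[2; 2, 3, 8]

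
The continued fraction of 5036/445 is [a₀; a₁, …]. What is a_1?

3

5036 = 11·445 + 141   →  a_0 = 11
445 = 3·141 + 22   →  a_1 = 3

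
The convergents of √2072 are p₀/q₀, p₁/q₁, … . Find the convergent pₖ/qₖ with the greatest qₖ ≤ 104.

√2072 = [45; 1, 1, 12, 1, 1, 90, …] (period length 6).
Convergents:
  p_0/q_0 = 45/1
  p_1/q_1 = 46/1
  p_2/q_2 = 91/2
  p_3/q_3 = 1138/25
  p_4/q_4 = 1229/27
  p_5/q_5 = 2367/52
  p_6/q_6 = 214259/4707
q_5 = 52 ≤ 104 < 4707 = q_6, so the answer is 2367/52.

2367/52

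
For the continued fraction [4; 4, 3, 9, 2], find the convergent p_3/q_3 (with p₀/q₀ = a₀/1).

Using pₖ = aₖpₖ₋₁ + pₖ₋₂, qₖ = aₖqₖ₋₁ + qₖ₋₂ (with p₋₁=1, p₋₂=0, q₋₁=0, q₋₂=1):
  k=0: a=4, p=4, q=1
  k=1: a=4, p=17, q=4
  k=2: a=3, p=55, q=13
  k=3: a=9, p=512, q=121

512/121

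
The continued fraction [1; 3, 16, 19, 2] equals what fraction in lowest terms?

Fold from the inside: start with 2/1.
  19 + 1/2 = 39/2
  16 + 2/39 = 626/39
  3 + 39/626 = 1917/626
  1 + 626/1917 = 2543/1917

2543/1917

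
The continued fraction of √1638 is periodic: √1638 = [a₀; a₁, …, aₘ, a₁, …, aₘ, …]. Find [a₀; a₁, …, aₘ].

a₀ = ⌊√1638⌋ = 40.

[40; 2, 8, 2, 80]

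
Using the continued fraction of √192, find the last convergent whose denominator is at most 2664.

18817/1358

√192 = [13; 1, 5, 1, 26, …] (period length 4).
Convergents:
  p_0/q_0 = 13/1
  p_1/q_1 = 14/1
  p_2/q_2 = 83/6
  p_3/q_3 = 97/7
  p_4/q_4 = 2605/188
  p_5/q_5 = 2702/195
  p_6/q_6 = 16115/1163
  p_7/q_7 = 18817/1358
  p_8/q_8 = 505357/36471
q_7 = 1358 ≤ 2664 < 36471 = q_8, so the answer is 18817/1358.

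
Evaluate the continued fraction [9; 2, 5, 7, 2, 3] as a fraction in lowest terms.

5541/586

Fold from the inside: start with 3/1.
  2 + 1/3 = 7/3
  7 + 3/7 = 52/7
  5 + 7/52 = 267/52
  2 + 52/267 = 586/267
  9 + 267/586 = 5541/586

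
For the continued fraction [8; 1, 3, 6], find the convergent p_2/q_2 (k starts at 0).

35/4

Using pₖ = aₖpₖ₋₁ + pₖ₋₂, qₖ = aₖqₖ₋₁ + qₖ₋₂ (with p₋₁=1, p₋₂=0, q₋₁=0, q₋₂=1):
  k=0: a=8, p=8, q=1
  k=1: a=1, p=9, q=1
  k=2: a=3, p=35, q=4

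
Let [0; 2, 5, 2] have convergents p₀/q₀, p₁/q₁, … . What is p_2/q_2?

Using pₖ = aₖpₖ₋₁ + pₖ₋₂, qₖ = aₖqₖ₋₁ + qₖ₋₂ (with p₋₁=1, p₋₂=0, q₋₁=0, q₋₂=1):
  k=0: a=0, p=0, q=1
  k=1: a=2, p=1, q=2
  k=2: a=5, p=5, q=11

5/11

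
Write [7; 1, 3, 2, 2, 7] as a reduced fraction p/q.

Fold from the inside: start with 7/1.
  2 + 1/7 = 15/7
  2 + 7/15 = 37/15
  3 + 15/37 = 126/37
  1 + 37/126 = 163/126
  7 + 126/163 = 1267/163

1267/163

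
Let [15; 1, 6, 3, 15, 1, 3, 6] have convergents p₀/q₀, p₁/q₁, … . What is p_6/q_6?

22431/1414

Using pₖ = aₖpₖ₋₁ + pₖ₋₂, qₖ = aₖqₖ₋₁ + qₖ₋₂ (with p₋₁=1, p₋₂=0, q₋₁=0, q₋₂=1):
  k=0: a=15, p=15, q=1
  k=1: a=1, p=16, q=1
  k=2: a=6, p=111, q=7
  k=3: a=3, p=349, q=22
  k=4: a=15, p=5346, q=337
  k=5: a=1, p=5695, q=359
  k=6: a=3, p=22431, q=1414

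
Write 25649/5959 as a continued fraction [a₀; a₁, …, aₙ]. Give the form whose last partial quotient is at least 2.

25649 = 4·5959 + 1813
5959 = 3·1813 + 520
1813 = 3·520 + 253
520 = 2·253 + 14
253 = 18·14 + 1
14 = 14·1 + 0  (stop)
So 25649/5959 = [4; 3, 3, 2, 18, 14].

[4; 3, 3, 2, 18, 14]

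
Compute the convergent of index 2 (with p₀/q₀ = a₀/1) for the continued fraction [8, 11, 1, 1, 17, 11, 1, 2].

Using pₖ = aₖpₖ₋₁ + pₖ₋₂, qₖ = aₖqₖ₋₁ + qₖ₋₂ (with p₋₁=1, p₋₂=0, q₋₁=0, q₋₂=1):
  k=0: a=8, p=8, q=1
  k=1: a=11, p=89, q=11
  k=2: a=1, p=97, q=12

97/12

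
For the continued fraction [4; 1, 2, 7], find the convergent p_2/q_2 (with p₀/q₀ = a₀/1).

Using pₖ = aₖpₖ₋₁ + pₖ₋₂, qₖ = aₖqₖ₋₁ + qₖ₋₂ (with p₋₁=1, p₋₂=0, q₋₁=0, q₋₂=1):
  k=0: a=4, p=4, q=1
  k=1: a=1, p=5, q=1
  k=2: a=2, p=14, q=3

14/3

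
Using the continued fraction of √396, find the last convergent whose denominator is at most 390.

7741/389

√396 = [19; 1, 8, 1, 38, …] (period length 4).
Convergents:
  p_0/q_0 = 19/1
  p_1/q_1 = 20/1
  p_2/q_2 = 179/9
  p_3/q_3 = 199/10
  p_4/q_4 = 7741/389
  p_5/q_5 = 7940/399
q_4 = 389 ≤ 390 < 399 = q_5, so the answer is 7741/389.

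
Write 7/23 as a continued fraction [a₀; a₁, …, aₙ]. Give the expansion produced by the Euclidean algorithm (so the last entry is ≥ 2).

[0; 3, 3, 2]

7 = 0·23 + 7
23 = 3·7 + 2
7 = 3·2 + 1
2 = 2·1 + 0  (stop)
So 7/23 = [0; 3, 3, 2].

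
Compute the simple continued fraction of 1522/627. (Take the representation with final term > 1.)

[2; 2, 2, 1, 17, 5]

1522 = 2·627 + 268
627 = 2·268 + 91
268 = 2·91 + 86
91 = 1·86 + 5
86 = 17·5 + 1
5 = 5·1 + 0  (stop)
So 1522/627 = [2; 2, 2, 1, 17, 5].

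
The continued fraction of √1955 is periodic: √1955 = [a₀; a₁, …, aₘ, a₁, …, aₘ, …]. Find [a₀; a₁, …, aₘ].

[44; 4, 1, 1, 1, 4, 88]

a₀ = ⌊√1955⌋ = 44.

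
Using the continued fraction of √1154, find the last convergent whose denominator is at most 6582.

78506/2311

√1154 = [33; 1, 32, 1, 66, …] (period length 4).
Convergents:
  p_0/q_0 = 33/1
  p_1/q_1 = 34/1
  p_2/q_2 = 1121/33
  p_3/q_3 = 1155/34
  p_4/q_4 = 77351/2277
  p_5/q_5 = 78506/2311
  p_6/q_6 = 2589543/76229
q_5 = 2311 ≤ 6582 < 76229 = q_6, so the answer is 78506/2311.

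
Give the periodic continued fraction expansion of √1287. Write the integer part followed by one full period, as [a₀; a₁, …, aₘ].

[35; 1, 6, 1, 70]

a₀ = ⌊√1287⌋ = 35.
With m₀=0, d₀=1 and mₖ₊₁ = dₖaₖ − mₖ, dₖ₊₁ = (n − mₖ₊₁²)/dₖ, aₖ₊₁ = ⌊(a₀+mₖ₊₁)/dₖ₊₁⌋:
  k=1: m=35, d=62, a=1
  k=2: m=27, d=9, a=6
  k=3: m=27, d=62, a=1
  k=4: m=35, d=1, a=70
d=1 and a=2a₀=70 at k=4, so the next step gives (m, d) = (35, 62) again — its k=1 value — and the period has length 4.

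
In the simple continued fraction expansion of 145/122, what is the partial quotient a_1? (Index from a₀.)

5

145 = 1·122 + 23   →  a_0 = 1
122 = 5·23 + 7   →  a_1 = 5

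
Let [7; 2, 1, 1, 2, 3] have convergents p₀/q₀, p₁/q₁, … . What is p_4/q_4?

Using pₖ = aₖpₖ₋₁ + pₖ₋₂, qₖ = aₖqₖ₋₁ + qₖ₋₂ (with p₋₁=1, p₋₂=0, q₋₁=0, q₋₂=1):
  k=0: a=7, p=7, q=1
  k=1: a=2, p=15, q=2
  k=2: a=1, p=22, q=3
  k=3: a=1, p=37, q=5
  k=4: a=2, p=96, q=13

96/13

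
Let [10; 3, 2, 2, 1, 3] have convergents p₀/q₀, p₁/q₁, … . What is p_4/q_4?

247/24

Using pₖ = aₖpₖ₋₁ + pₖ₋₂, qₖ = aₖqₖ₋₁ + qₖ₋₂ (with p₋₁=1, p₋₂=0, q₋₁=0, q₋₂=1):
  k=0: a=10, p=10, q=1
  k=1: a=3, p=31, q=3
  k=2: a=2, p=72, q=7
  k=3: a=2, p=175, q=17
  k=4: a=1, p=247, q=24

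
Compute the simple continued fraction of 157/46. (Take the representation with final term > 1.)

157 = 3*46 + 19
46 = 2*19 + 8
19 = 2*8 + 3
8 = 2*3 + 2
3 = 1*2 + 1
2 = 2*1 + 0  (stop)
So 157/46 = [3; 2, 2, 2, 1, 2].

[3; 2, 2, 2, 1, 2]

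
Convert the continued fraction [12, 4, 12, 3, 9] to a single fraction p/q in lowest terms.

17241/1408

Fold from the inside: start with 9/1.
  3 + 1/9 = 28/9
  12 + 9/28 = 345/28
  4 + 28/345 = 1408/345
  12 + 345/1408 = 17241/1408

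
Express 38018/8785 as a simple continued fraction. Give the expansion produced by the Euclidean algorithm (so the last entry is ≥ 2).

[4; 3, 19, 16, 1, 3, 2]

38018 = 4*8785 + 2878
8785 = 3*2878 + 151
2878 = 19*151 + 9
151 = 16*9 + 7
9 = 1*7 + 2
7 = 3*2 + 1
2 = 2*1 + 0  (stop)
So 38018/8785 = [4; 3, 19, 16, 1, 3, 2].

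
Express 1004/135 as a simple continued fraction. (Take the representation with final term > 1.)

1004 = 7*135 + 59
135 = 2*59 + 17
59 = 3*17 + 8
17 = 2*8 + 1
8 = 8*1 + 0  (stop)
So 1004/135 = [7; 2, 3, 2, 8].

[7; 2, 3, 2, 8]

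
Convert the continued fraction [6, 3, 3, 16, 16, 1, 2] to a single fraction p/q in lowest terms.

51539/8180

Using pₖ = aₖpₖ₋₁ + pₖ₋₂ and qₖ = aₖqₖ₋₁ + qₖ₋₂:
  k=0: a=6, p=6, q=1
  k=1: a=3, p=19, q=3
  k=2: a=3, p=63, q=10
  k=3: a=16, p=1027, q=163
  k=4: a=16, p=16495, q=2618
  k=5: a=1, p=17522, q=2781
  k=6: a=2, p=51539, q=8180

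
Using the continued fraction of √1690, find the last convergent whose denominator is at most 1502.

√1690 = [41; 9, 8, 9, 82, …] (period length 4).
Convergents:
  p_0/q_0 = 41/1
  p_1/q_1 = 370/9
  p_2/q_2 = 3001/73
  p_3/q_3 = 27379/666
  p_4/q_4 = 2248079/54685
q_3 = 666 ≤ 1502 < 54685 = q_4, so the answer is 27379/666.

27379/666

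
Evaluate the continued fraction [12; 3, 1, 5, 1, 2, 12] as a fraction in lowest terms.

11659/951

Using pₖ = aₖpₖ₋₁ + pₖ₋₂ and qₖ = aₖqₖ₋₁ + qₖ₋₂:
  k=0: a=12, p=12, q=1
  k=1: a=3, p=37, q=3
  k=2: a=1, p=49, q=4
  k=3: a=5, p=282, q=23
  k=4: a=1, p=331, q=27
  k=5: a=2, p=944, q=77
  k=6: a=12, p=11659, q=951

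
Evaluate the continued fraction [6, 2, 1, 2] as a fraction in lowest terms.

Fold from the inside: start with 2/1.
  1 + 1/2 = 3/2
  2 + 2/3 = 8/3
  6 + 3/8 = 51/8

51/8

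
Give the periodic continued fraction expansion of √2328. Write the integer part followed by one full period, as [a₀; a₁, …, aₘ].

a₀ = ⌊√2328⌋ = 48.
With m₀=0, d₀=1 and mₖ₊₁ = dₖaₖ − mₖ, dₖ₊₁ = (n − mₖ₊₁²)/dₖ, aₖ₊₁ = ⌊(a₀+mₖ₊₁)/dₖ₊₁⌋:
  k=1: m=48, d=24, a=4
  k=2: m=48, d=1, a=96
d=1 and a=2a₀=96 at k=2, so the next step gives (m, d) = (48, 24) again — its k=1 value — and the period has length 2.

[48; 4, 96]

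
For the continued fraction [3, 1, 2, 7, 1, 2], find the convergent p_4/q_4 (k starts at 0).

Using pₖ = aₖpₖ₋₁ + pₖ₋₂, qₖ = aₖqₖ₋₁ + qₖ₋₂ (with p₋₁=1, p₋₂=0, q₋₁=0, q₋₂=1):
  k=0: a=3, p=3, q=1
  k=1: a=1, p=4, q=1
  k=2: a=2, p=11, q=3
  k=3: a=7, p=81, q=22
  k=4: a=1, p=92, q=25

92/25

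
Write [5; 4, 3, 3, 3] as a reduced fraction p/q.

Fold from the inside: start with 3/1.
  3 + 1/3 = 10/3
  3 + 3/10 = 33/10
  4 + 10/33 = 142/33
  5 + 33/142 = 743/142

743/142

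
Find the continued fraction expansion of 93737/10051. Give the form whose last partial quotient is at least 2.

93737 = 9·10051 + 3278
10051 = 3·3278 + 217
3278 = 15·217 + 23
217 = 9·23 + 10
23 = 2·10 + 3
10 = 3·3 + 1
3 = 3·1 + 0  (stop)
So 93737/10051 = [9; 3, 15, 9, 2, 3, 3].

[9; 3, 15, 9, 2, 3, 3]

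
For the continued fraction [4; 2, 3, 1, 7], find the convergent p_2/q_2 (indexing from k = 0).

Using pₖ = aₖpₖ₋₁ + pₖ₋₂, qₖ = aₖqₖ₋₁ + qₖ₋₂ (with p₋₁=1, p₋₂=0, q₋₁=0, q₋₂=1):
  k=0: a=4, p=4, q=1
  k=1: a=2, p=9, q=2
  k=2: a=3, p=31, q=7

31/7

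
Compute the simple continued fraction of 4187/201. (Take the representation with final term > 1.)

4187 = 20·201 + 167
201 = 1·167 + 34
167 = 4·34 + 31
34 = 1·31 + 3
31 = 10·3 + 1
3 = 3·1 + 0  (stop)
So 4187/201 = [20; 1, 4, 1, 10, 3].

[20; 1, 4, 1, 10, 3]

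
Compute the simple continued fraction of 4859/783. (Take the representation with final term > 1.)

4859 = 6*783 + 161
783 = 4*161 + 139
161 = 1*139 + 22
139 = 6*22 + 7
22 = 3*7 + 1
7 = 7*1 + 0  (stop)
So 4859/783 = [6; 4, 1, 6, 3, 7].

[6; 4, 1, 6, 3, 7]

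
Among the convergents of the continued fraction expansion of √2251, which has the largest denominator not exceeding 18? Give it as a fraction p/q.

√2251 = [47; 2, 4, 47, 4, 2, 94, …] (period length 6).
Convergents:
  p_0/q_0 = 47/1
  p_1/q_1 = 95/2
  p_2/q_2 = 427/9
  p_3/q_3 = 20164/425
q_2 = 9 ≤ 18 < 425 = q_3, so the answer is 427/9.

427/9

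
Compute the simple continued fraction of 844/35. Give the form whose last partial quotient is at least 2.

[24; 8, 1, 3]

844 = 24*35 + 4
35 = 8*4 + 3
4 = 1*3 + 1
3 = 3*1 + 0  (stop)
So 844/35 = [24; 8, 1, 3].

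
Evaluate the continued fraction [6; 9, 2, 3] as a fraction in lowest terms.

Using pₖ = aₖpₖ₋₁ + pₖ₋₂ and qₖ = aₖqₖ₋₁ + qₖ₋₂:
  k=0: a=6, p=6, q=1
  k=1: a=9, p=55, q=9
  k=2: a=2, p=116, q=19
  k=3: a=3, p=403, q=66

403/66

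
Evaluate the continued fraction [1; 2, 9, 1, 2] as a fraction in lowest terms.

Using pₖ = aₖpₖ₋₁ + pₖ₋₂ and qₖ = aₖqₖ₋₁ + qₖ₋₂:
  k=0: a=1, p=1, q=1
  k=1: a=2, p=3, q=2
  k=2: a=9, p=28, q=19
  k=3: a=1, p=31, q=21
  k=4: a=2, p=90, q=61

90/61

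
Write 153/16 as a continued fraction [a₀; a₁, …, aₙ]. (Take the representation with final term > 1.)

[9; 1, 1, 3, 2]

153 = 9×16 + 9
16 = 1×9 + 7
9 = 1×7 + 2
7 = 3×2 + 1
2 = 2×1 + 0  (stop)
So 153/16 = [9; 1, 1, 3, 2].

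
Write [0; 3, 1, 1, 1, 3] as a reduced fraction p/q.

11/40

Using pₖ = aₖpₖ₋₁ + pₖ₋₂ and qₖ = aₖqₖ₋₁ + qₖ₋₂:
  k=0: a=0, p=0, q=1
  k=1: a=3, p=1, q=3
  k=2: a=1, p=1, q=4
  k=3: a=1, p=2, q=7
  k=4: a=1, p=3, q=11
  k=5: a=3, p=11, q=40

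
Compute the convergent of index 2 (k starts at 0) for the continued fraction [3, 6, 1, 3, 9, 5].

22/7

Using pₖ = aₖpₖ₋₁ + pₖ₋₂, qₖ = aₖqₖ₋₁ + qₖ₋₂ (with p₋₁=1, p₋₂=0, q₋₁=0, q₋₂=1):
  k=0: a=3, p=3, q=1
  k=1: a=6, p=19, q=6
  k=2: a=1, p=22, q=7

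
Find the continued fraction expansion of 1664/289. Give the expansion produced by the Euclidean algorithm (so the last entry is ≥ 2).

[5; 1, 3, 7, 1, 3, 2]

1664 = 5*289 + 219
289 = 1*219 + 70
219 = 3*70 + 9
70 = 7*9 + 7
9 = 1*7 + 2
7 = 3*2 + 1
2 = 2*1 + 0  (stop)
So 1664/289 = [5; 1, 3, 7, 1, 3, 2].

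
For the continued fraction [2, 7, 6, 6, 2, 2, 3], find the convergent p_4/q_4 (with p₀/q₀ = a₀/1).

Using pₖ = aₖpₖ₋₁ + pₖ₋₂, qₖ = aₖqₖ₋₁ + qₖ₋₂ (with p₋₁=1, p₋₂=0, q₋₁=0, q₋₂=1):
  k=0: a=2, p=2, q=1
  k=1: a=7, p=15, q=7
  k=2: a=6, p=92, q=43
  k=3: a=6, p=567, q=265
  k=4: a=2, p=1226, q=573

1226/573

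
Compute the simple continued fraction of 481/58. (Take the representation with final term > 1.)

[8; 3, 2, 2, 3]

481 = 8·58 + 17
58 = 3·17 + 7
17 = 2·7 + 3
7 = 2·3 + 1
3 = 3·1 + 0  (stop)
So 481/58 = [8; 3, 2, 2, 3].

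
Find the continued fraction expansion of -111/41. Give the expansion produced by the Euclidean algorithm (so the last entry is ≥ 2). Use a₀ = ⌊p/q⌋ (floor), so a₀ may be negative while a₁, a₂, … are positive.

[-3; 3, 2, 2, 2]

-111 = -3×41 + 12
41 = 3×12 + 5
12 = 2×5 + 2
5 = 2×2 + 1
2 = 2×1 + 0  (stop)
So -111/41 = [-3; 3, 2, 2, 2].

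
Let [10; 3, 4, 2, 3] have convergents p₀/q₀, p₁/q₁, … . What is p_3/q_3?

Using pₖ = aₖpₖ₋₁ + pₖ₋₂, qₖ = aₖqₖ₋₁ + qₖ₋₂ (with p₋₁=1, p₋₂=0, q₋₁=0, q₋₂=1):
  k=0: a=10, p=10, q=1
  k=1: a=3, p=31, q=3
  k=2: a=4, p=134, q=13
  k=3: a=2, p=299, q=29

299/29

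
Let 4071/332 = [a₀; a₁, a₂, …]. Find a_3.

4071 = 12·332 + 87   →  a_0 = 12
332 = 3·87 + 71   →  a_1 = 3
87 = 1·71 + 16   →  a_2 = 1
71 = 4·16 + 7   →  a_3 = 4

4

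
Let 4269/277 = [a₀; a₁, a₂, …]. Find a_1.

4269 = 15·277 + 114   →  a_0 = 15
277 = 2·114 + 49   →  a_1 = 2

2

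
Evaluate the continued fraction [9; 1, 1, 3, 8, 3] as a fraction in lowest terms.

Using pₖ = aₖpₖ₋₁ + pₖ₋₂ and qₖ = aₖqₖ₋₁ + qₖ₋₂:
  k=0: a=9, p=9, q=1
  k=1: a=1, p=10, q=1
  k=2: a=1, p=19, q=2
  k=3: a=3, p=67, q=7
  k=4: a=8, p=555, q=58
  k=5: a=3, p=1732, q=181

1732/181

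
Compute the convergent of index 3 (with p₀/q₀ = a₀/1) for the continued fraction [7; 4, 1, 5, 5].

Using pₖ = aₖpₖ₋₁ + pₖ₋₂, qₖ = aₖqₖ₋₁ + qₖ₋₂ (with p₋₁=1, p₋₂=0, q₋₁=0, q₋₂=1):
  k=0: a=7, p=7, q=1
  k=1: a=4, p=29, q=4
  k=2: a=1, p=36, q=5
  k=3: a=5, p=209, q=29

209/29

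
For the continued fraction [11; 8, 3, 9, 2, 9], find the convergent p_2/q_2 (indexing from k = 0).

278/25

Using pₖ = aₖpₖ₋₁ + pₖ₋₂, qₖ = aₖqₖ₋₁ + qₖ₋₂ (with p₋₁=1, p₋₂=0, q₋₁=0, q₋₂=1):
  k=0: a=11, p=11, q=1
  k=1: a=8, p=89, q=8
  k=2: a=3, p=278, q=25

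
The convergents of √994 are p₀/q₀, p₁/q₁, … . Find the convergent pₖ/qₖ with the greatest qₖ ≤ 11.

63/2

√994 = [31; 1, 1, 8, 1, 1, 62, …] (period length 6).
Convergents:
  p_0/q_0 = 31/1
  p_1/q_1 = 32/1
  p_2/q_2 = 63/2
  p_3/q_3 = 536/17
q_2 = 2 ≤ 11 < 17 = q_3, so the answer is 63/2.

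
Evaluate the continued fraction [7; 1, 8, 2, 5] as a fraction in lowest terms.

Using pₖ = aₖpₖ₋₁ + pₖ₋₂ and qₖ = aₖqₖ₋₁ + qₖ₋₂:
  k=0: a=7, p=7, q=1
  k=1: a=1, p=8, q=1
  k=2: a=8, p=71, q=9
  k=3: a=2, p=150, q=19
  k=4: a=5, p=821, q=104

821/104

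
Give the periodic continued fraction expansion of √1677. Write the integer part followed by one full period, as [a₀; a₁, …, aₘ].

[40; 1, 19, 2, 19, 1, 80]

a₀ = ⌊√1677⌋ = 40.
With m₀=0, d₀=1 and mₖ₊₁ = dₖaₖ − mₖ, dₖ₊₁ = (n − mₖ₊₁²)/dₖ, aₖ₊₁ = ⌊(a₀+mₖ₊₁)/dₖ₊₁⌋:
  k=1: m=40, d=77, a=1
  k=2: m=37, d=4, a=19
  k=3: m=39, d=39, a=2
  k=4: m=39, d=4, a=19
  k=5: m=37, d=77, a=1
  k=6: m=40, d=1, a=80
d=1 and a=2a₀=80 at k=6, so the next step gives (m, d) = (40, 77) again — its k=1 value — and the period has length 6.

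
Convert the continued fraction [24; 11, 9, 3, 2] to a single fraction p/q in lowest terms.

17393/722

Using pₖ = aₖpₖ₋₁ + pₖ₋₂ and qₖ = aₖqₖ₋₁ + qₖ₋₂:
  k=0: a=24, p=24, q=1
  k=1: a=11, p=265, q=11
  k=2: a=9, p=2409, q=100
  k=3: a=3, p=7492, q=311
  k=4: a=2, p=17393, q=722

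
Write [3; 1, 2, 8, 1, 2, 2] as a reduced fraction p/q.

699/190

Using pₖ = aₖpₖ₋₁ + pₖ₋₂ and qₖ = aₖqₖ₋₁ + qₖ₋₂:
  k=0: a=3, p=3, q=1
  k=1: a=1, p=4, q=1
  k=2: a=2, p=11, q=3
  k=3: a=8, p=92, q=25
  k=4: a=1, p=103, q=28
  k=5: a=2, p=298, q=81
  k=6: a=2, p=699, q=190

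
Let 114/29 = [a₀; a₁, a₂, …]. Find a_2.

114 = 3·29 + 27   →  a_0 = 3
29 = 1·27 + 2   →  a_1 = 1
27 = 13·2 + 1   →  a_2 = 13

13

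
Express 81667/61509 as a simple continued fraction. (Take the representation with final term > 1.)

81667 = 1·61509 + 20158
61509 = 3·20158 + 1035
20158 = 19·1035 + 493
1035 = 2·493 + 49
493 = 10·49 + 3
49 = 16·3 + 1
3 = 3·1 + 0  (stop)
So 81667/61509 = [1; 3, 19, 2, 10, 16, 3].

[1; 3, 19, 2, 10, 16, 3]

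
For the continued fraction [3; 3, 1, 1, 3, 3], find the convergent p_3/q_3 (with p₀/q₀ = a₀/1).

23/7

Using pₖ = aₖpₖ₋₁ + pₖ₋₂, qₖ = aₖqₖ₋₁ + qₖ₋₂ (with p₋₁=1, p₋₂=0, q₋₁=0, q₋₂=1):
  k=0: a=3, p=3, q=1
  k=1: a=3, p=10, q=3
  k=2: a=1, p=13, q=4
  k=3: a=1, p=23, q=7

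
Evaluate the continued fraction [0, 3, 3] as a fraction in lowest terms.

3/10

Using pₖ = aₖpₖ₋₁ + pₖ₋₂ and qₖ = aₖqₖ₋₁ + qₖ₋₂:
  k=0: a=0, p=0, q=1
  k=1: a=3, p=1, q=3
  k=2: a=3, p=3, q=10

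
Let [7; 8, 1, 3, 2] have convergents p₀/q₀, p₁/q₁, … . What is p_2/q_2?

64/9

Using pₖ = aₖpₖ₋₁ + pₖ₋₂, qₖ = aₖqₖ₋₁ + qₖ₋₂ (with p₋₁=1, p₋₂=0, q₋₁=0, q₋₂=1):
  k=0: a=7, p=7, q=1
  k=1: a=8, p=57, q=8
  k=2: a=1, p=64, q=9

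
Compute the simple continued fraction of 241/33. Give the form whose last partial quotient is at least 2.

241 = 7×33 + 10
33 = 3×10 + 3
10 = 3×3 + 1
3 = 3×1 + 0  (stop)
So 241/33 = [7; 3, 3, 3].

[7; 3, 3, 3]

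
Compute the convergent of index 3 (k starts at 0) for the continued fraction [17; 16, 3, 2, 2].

Using pₖ = aₖpₖ₋₁ + pₖ₋₂, qₖ = aₖqₖ₋₁ + qₖ₋₂ (with p₋₁=1, p₋₂=0, q₋₁=0, q₋₂=1):
  k=0: a=17, p=17, q=1
  k=1: a=16, p=273, q=16
  k=2: a=3, p=836, q=49
  k=3: a=2, p=1945, q=114

1945/114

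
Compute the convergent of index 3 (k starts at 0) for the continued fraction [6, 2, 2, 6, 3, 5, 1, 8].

Using pₖ = aₖpₖ₋₁ + pₖ₋₂, qₖ = aₖqₖ₋₁ + qₖ₋₂ (with p₋₁=1, p₋₂=0, q₋₁=0, q₋₂=1):
  k=0: a=6, p=6, q=1
  k=1: a=2, p=13, q=2
  k=2: a=2, p=32, q=5
  k=3: a=6, p=205, q=32

205/32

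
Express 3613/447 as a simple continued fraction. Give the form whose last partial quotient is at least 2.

[8; 12, 12, 3]

3613 = 8·447 + 37
447 = 12·37 + 3
37 = 12·3 + 1
3 = 3·1 + 0  (stop)
So 3613/447 = [8; 12, 12, 3].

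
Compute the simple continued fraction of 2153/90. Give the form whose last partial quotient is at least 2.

[23; 1, 11, 1, 6]

2153 = 23×90 + 83
90 = 1×83 + 7
83 = 11×7 + 6
7 = 1×6 + 1
6 = 6×1 + 0  (stop)
So 2153/90 = [23; 1, 11, 1, 6].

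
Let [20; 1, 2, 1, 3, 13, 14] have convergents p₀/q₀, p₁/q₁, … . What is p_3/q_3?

83/4

Using pₖ = aₖpₖ₋₁ + pₖ₋₂, qₖ = aₖqₖ₋₁ + qₖ₋₂ (with p₋₁=1, p₋₂=0, q₋₁=0, q₋₂=1):
  k=0: a=20, p=20, q=1
  k=1: a=1, p=21, q=1
  k=2: a=2, p=62, q=3
  k=3: a=1, p=83, q=4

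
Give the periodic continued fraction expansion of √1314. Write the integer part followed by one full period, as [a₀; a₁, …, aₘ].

[36; 4, 72]

a₀ = ⌊√1314⌋ = 36.
With m₀=0, d₀=1 and mₖ₊₁ = dₖaₖ − mₖ, dₖ₊₁ = (n − mₖ₊₁²)/dₖ, aₖ₊₁ = ⌊(a₀+mₖ₊₁)/dₖ₊₁⌋:
  k=1: m=36, d=18, a=4
  k=2: m=36, d=1, a=72
d=1 and a=2a₀=72 at k=2, so the next step gives (m, d) = (36, 18) again — its k=1 value — and the period has length 2.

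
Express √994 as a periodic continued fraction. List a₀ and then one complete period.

[31; 1, 1, 8, 1, 1, 62]

a₀ = ⌊√994⌋ = 31.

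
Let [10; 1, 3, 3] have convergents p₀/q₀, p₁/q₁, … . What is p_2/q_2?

Using pₖ = aₖpₖ₋₁ + pₖ₋₂, qₖ = aₖqₖ₋₁ + qₖ₋₂ (with p₋₁=1, p₋₂=0, q₋₁=0, q₋₂=1):
  k=0: a=10, p=10, q=1
  k=1: a=1, p=11, q=1
  k=2: a=3, p=43, q=4

43/4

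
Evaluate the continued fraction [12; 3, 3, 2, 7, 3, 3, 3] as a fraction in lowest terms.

Using pₖ = aₖpₖ₋₁ + pₖ₋₂ and qₖ = aₖqₖ₋₁ + qₖ₋₂:
  k=0: a=12, p=12, q=1
  k=1: a=3, p=37, q=3
  k=2: a=3, p=123, q=10
  k=3: a=2, p=283, q=23
  k=4: a=7, p=2104, q=171
  k=5: a=3, p=6595, q=536
  k=6: a=3, p=21889, q=1779
  k=7: a=3, p=72262, q=5873

72262/5873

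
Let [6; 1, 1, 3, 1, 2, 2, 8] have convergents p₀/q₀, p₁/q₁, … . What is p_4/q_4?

59/9

Using pₖ = aₖpₖ₋₁ + pₖ₋₂, qₖ = aₖqₖ₋₁ + qₖ₋₂ (with p₋₁=1, p₋₂=0, q₋₁=0, q₋₂=1):
  k=0: a=6, p=6, q=1
  k=1: a=1, p=7, q=1
  k=2: a=1, p=13, q=2
  k=3: a=3, p=46, q=7
  k=4: a=1, p=59, q=9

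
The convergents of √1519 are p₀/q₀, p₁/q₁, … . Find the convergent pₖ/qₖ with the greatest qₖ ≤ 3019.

√1519 = [38; 1, 37, 1, 76, …] (period length 4).
Convergents:
  p_0/q_0 = 38/1
  p_1/q_1 = 39/1
  p_2/q_2 = 1481/38
  p_3/q_3 = 1520/39
  p_4/q_4 = 117001/3002
  p_5/q_5 = 118521/3041
q_4 = 3002 ≤ 3019 < 3041 = q_5, so the answer is 117001/3002.

117001/3002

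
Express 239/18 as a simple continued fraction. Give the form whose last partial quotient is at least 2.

239 = 13*18 + 5
18 = 3*5 + 3
5 = 1*3 + 2
3 = 1*2 + 1
2 = 2*1 + 0  (stop)
So 239/18 = [13; 3, 1, 1, 2].

[13; 3, 1, 1, 2]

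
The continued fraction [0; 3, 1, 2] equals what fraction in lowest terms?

Fold from the inside: start with 2/1.
  1 + 1/2 = 3/2
  3 + 2/3 = 11/3
  0 + 3/11 = 3/11

3/11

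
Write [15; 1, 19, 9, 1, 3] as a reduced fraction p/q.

12505/784

Fold from the inside: start with 3/1.
  1 + 1/3 = 4/3
  9 + 3/4 = 39/4
  19 + 4/39 = 745/39
  1 + 39/745 = 784/745
  15 + 745/784 = 12505/784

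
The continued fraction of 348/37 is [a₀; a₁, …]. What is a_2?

348 = 9·37 + 15   →  a_0 = 9
37 = 2·15 + 7   →  a_1 = 2
15 = 2·7 + 1   →  a_2 = 2

2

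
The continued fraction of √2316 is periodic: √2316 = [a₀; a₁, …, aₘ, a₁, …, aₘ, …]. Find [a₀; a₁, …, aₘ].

a₀ = ⌊√2316⌋ = 48.
With m₀=0, d₀=1 and mₖ₊₁ = dₖaₖ − mₖ, dₖ₊₁ = (n − mₖ₊₁²)/dₖ, aₖ₊₁ = ⌊(a₀+mₖ₊₁)/dₖ₊₁⌋:
  k=1: m=48, d=12, a=8
  k=2: m=48, d=1, a=96
d=1 and a=2a₀=96 at k=2, so the next step gives (m, d) = (48, 12) again — its k=1 value — and the period has length 2.

[48; 8, 96]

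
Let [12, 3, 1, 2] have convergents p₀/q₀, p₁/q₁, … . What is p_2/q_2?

Using pₖ = aₖpₖ₋₁ + pₖ₋₂, qₖ = aₖqₖ₋₁ + qₖ₋₂ (with p₋₁=1, p₋₂=0, q₋₁=0, q₋₂=1):
  k=0: a=12, p=12, q=1
  k=1: a=3, p=37, q=3
  k=2: a=1, p=49, q=4

49/4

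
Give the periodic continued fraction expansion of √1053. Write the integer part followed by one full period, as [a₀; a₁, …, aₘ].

[32; 2, 4, 2, 64]

a₀ = ⌊√1053⌋ = 32.
With m₀=0, d₀=1 and mₖ₊₁ = dₖaₖ − mₖ, dₖ₊₁ = (n − mₖ₊₁²)/dₖ, aₖ₊₁ = ⌊(a₀+mₖ₊₁)/dₖ₊₁⌋:
  k=1: m=32, d=29, a=2
  k=2: m=26, d=13, a=4
  k=3: m=26, d=29, a=2
  k=4: m=32, d=1, a=64
d=1 and a=2a₀=64 at k=4, so the next step gives (m, d) = (32, 29) again — its k=1 value — and the period has length 4.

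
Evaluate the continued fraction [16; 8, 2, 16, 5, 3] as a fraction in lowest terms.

Using pₖ = aₖpₖ₋₁ + pₖ₋₂ and qₖ = aₖqₖ₋₁ + qₖ₋₂:
  k=0: a=16, p=16, q=1
  k=1: a=8, p=129, q=8
  k=2: a=2, p=274, q=17
  k=3: a=16, p=4513, q=280
  k=4: a=5, p=22839, q=1417
  k=5: a=3, p=73030, q=4531

73030/4531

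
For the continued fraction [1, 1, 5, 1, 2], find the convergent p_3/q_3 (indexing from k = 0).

13/7

Using pₖ = aₖpₖ₋₁ + pₖ₋₂, qₖ = aₖqₖ₋₁ + qₖ₋₂ (with p₋₁=1, p₋₂=0, q₋₁=0, q₋₂=1):
  k=0: a=1, p=1, q=1
  k=1: a=1, p=2, q=1
  k=2: a=5, p=11, q=6
  k=3: a=1, p=13, q=7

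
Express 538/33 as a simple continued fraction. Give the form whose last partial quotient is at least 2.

[16; 3, 3, 3]

538 = 16*33 + 10
33 = 3*10 + 3
10 = 3*3 + 1
3 = 3*1 + 0  (stop)
So 538/33 = [16; 3, 3, 3].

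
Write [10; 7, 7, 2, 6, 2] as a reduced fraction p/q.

Fold from the inside: start with 2/1.
  6 + 1/2 = 13/2
  2 + 2/13 = 28/13
  7 + 13/28 = 209/28
  7 + 28/209 = 1491/209
  10 + 209/1491 = 15119/1491

15119/1491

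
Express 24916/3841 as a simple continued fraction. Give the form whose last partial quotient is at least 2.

[6; 2, 18, 1, 1, 16, 3]

24916 = 6×3841 + 1870
3841 = 2×1870 + 101
1870 = 18×101 + 52
101 = 1×52 + 49
52 = 1×49 + 3
49 = 16×3 + 1
3 = 3×1 + 0  (stop)
So 24916/3841 = [6; 2, 18, 1, 1, 16, 3].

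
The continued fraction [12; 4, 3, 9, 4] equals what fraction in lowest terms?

6079/497

Using pₖ = aₖpₖ₋₁ + pₖ₋₂ and qₖ = aₖqₖ₋₁ + qₖ₋₂:
  k=0: a=12, p=12, q=1
  k=1: a=4, p=49, q=4
  k=2: a=3, p=159, q=13
  k=3: a=9, p=1480, q=121
  k=4: a=4, p=6079, q=497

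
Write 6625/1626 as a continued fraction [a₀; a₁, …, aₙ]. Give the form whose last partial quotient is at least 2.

[4; 13, 2, 3, 1, 1, 7]

6625 = 4·1626 + 121
1626 = 13·121 + 53
121 = 2·53 + 15
53 = 3·15 + 8
15 = 1·8 + 7
8 = 1·7 + 1
7 = 7·1 + 0  (stop)
So 6625/1626 = [4; 13, 2, 3, 1, 1, 7].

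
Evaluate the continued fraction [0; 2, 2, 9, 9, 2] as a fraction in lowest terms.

Using pₖ = aₖpₖ₋₁ + pₖ₋₂ and qₖ = aₖqₖ₋₁ + qₖ₋₂:
  k=0: a=0, p=0, q=1
  k=1: a=2, p=1, q=2
  k=2: a=2, p=2, q=5
  k=3: a=9, p=19, q=47
  k=4: a=9, p=173, q=428
  k=5: a=2, p=365, q=903

365/903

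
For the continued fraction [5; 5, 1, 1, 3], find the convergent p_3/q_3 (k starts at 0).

57/11

Using pₖ = aₖpₖ₋₁ + pₖ₋₂, qₖ = aₖqₖ₋₁ + qₖ₋₂ (with p₋₁=1, p₋₂=0, q₋₁=0, q₋₂=1):
  k=0: a=5, p=5, q=1
  k=1: a=5, p=26, q=5
  k=2: a=1, p=31, q=6
  k=3: a=1, p=57, q=11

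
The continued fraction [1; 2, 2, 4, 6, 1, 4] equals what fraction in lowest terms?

1089/773

Fold from the inside: start with 4/1.
  1 + 1/4 = 5/4
  6 + 4/5 = 34/5
  4 + 5/34 = 141/34
  2 + 34/141 = 316/141
  2 + 141/316 = 773/316
  1 + 316/773 = 1089/773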